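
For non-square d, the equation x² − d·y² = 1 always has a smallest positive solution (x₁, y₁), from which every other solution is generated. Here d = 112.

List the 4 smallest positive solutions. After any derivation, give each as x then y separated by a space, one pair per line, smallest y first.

127 12
32257 3048
8193151 774180
2081028097 196638672

√112 = [10; 1,1,2,1,1,20, …], period ℓ=6 (even) → k=5
i=0: a=10 ⇒ p=10, q=1
i=1: a=1 ⇒ p=11, q=1
i=2: a=1 ⇒ p=21, q=2
i=3: a=2 ⇒ p=53, q=5
i=4: a=1 ⇒ p=74, q=7
i=5: a=1 ⇒ p=127, q=12
(x₁, y₁) = (127, 12);  127² − 112·12² = 1 ✓
n=2: (127,12)∘(127,12) = (127·127+112·12·12, 127·12+12·127) = (32257,3048)
n=3: (32257,3048)∘(127,12) = (127·32257+112·12·3048, 127·3048+12·32257) = (8193151,774180)
n=4: (8193151,774180)∘(127,12) = (127·8193151+112·12·774180, 127·774180+12·8193151) = (2081028097,196638672)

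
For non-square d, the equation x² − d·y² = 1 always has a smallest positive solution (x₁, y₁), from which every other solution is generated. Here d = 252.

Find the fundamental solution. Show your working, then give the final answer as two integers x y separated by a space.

d=252: √d = [15; 1,6,1,30] (ℓ=4, even), read p_3/q_3
k=0  a_k=15  p_k/q_k = 15/1
k=1  a_k=1  p_k/q_k = 16/1
k=2  a_k=6  p_k/q_k = 111/7
k=3  a_k=1  p_k/q_k = 127/8
(x₁, y₁) = (127, 8);  127² − 252·8² = 1 ✓

127 8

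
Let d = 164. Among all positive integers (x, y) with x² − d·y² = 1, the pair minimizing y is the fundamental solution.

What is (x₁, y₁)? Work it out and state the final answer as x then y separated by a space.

2049 160

√164 = [12; 1,4,6,4,1,24, …], period ℓ=6 (even) → k=5
k=0  a_k=12  p_k/q_k = 12/1
k=1  a_k=1  p_k/q_k = 13/1
…
k=4  a_k=4  p_k/q_k = 1652/129
k=5  a_k=1  p_k/q_k = 2049/160
(x₁, y₁) = (2049, 160);  2049² − 164·160² = 1 ✓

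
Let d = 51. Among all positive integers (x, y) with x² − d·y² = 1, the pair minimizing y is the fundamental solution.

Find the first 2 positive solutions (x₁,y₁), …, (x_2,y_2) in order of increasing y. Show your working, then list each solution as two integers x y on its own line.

50 7
4999 700

√51 → a₀=7, period (7,14); ℓ=2 even so k=1
a_0=7:  p_0=7·1+0=7,  q_0=7·0+1=1
a_1=7:  p_1=7·7+1=50,  q_1=7·1+0=7
(x₁, y₁) = (50, 7);  50² − 51·7² = 1 ✓
(x_2, y_2) = (50·50 + 51·7·7, 50·7 + 7·50) = (4999, 700)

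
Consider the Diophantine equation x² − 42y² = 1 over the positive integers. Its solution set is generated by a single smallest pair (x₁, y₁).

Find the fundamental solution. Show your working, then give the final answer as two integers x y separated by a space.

√42 = [6; 2,12, …], period ℓ=2 (even) → k=1
k=0  a_k=6  p_k/q_k = 6/1
k=1  a_k=2  p_k/q_k = 13/2
(x₁, y₁) = (13, 2);  13² − 42·2² = 1 ✓

13 2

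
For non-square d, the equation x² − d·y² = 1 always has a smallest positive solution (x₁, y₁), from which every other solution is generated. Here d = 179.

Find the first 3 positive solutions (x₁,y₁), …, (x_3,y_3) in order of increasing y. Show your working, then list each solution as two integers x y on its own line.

4190210 313191
35115719688199 2624672120220
294284479589372473370 21995854729733779209

d=179: √d = [13; 2,1,1,1,3,…,1,2,26] (ℓ=14, even), read p_13/q_13
a_0=13:  p_0=13·1+0=13,  q_0=13·0+1=1
a_1=2:  p_1=2·13+1=27,  q_1=2·1+0=2
…
a_7=13:  p_7=13·2047+388=26999,  q_7=13·153+29=2018
a_8=5:  p_8=5·26999+2047=137042,  q_8=5·2018+153=10243
a_9=3:  p_9=3·137042+26999=438125,  q_9=3·10243+2018=32747
a_10=1:  p_10=1·438125+137042=575167,  q_10=1·32747+10243=42990
…
a_12=1:  p_12=1·1013292+575167=1588459,  q_12=1·75737+42990=118727
a_13=2:  p_13=2·1588459+1013292=4190210,  q_13=2·118727+75737=313191
(x₁, y₁) = (4190210, 313191);  4190210² − 179·313191² = 1 ✓
k=2:  x_2 = 4190210·4190210+179·313191·313191 = 35115719688199,  y_2 = 4190210·313191+313191·4190210 = 2624672120220
k=3:  x_3 = 4190210·35115719688199+179·313191·2624672120220 = 294284479589372473370,  y_3 = 4190210·2624672120220+313191·35115719688199 = 21995854729733779209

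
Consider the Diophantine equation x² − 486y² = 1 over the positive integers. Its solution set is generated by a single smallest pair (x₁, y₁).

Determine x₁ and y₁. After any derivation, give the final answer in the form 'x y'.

√486 = [22; 22,44, …], period ℓ=2 (even) → k=1
k=0  a_k=22  p_k/q_k = 22/1
k=1  a_k=22  p_k/q_k = 485/22
fundamental: x₁=485, y₁=22  (since 235225 − 486·484 = 1)

485 22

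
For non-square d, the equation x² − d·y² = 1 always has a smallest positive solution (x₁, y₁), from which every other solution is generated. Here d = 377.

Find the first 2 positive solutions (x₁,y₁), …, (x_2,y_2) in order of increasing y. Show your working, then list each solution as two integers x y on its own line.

233 12
108577 5592

[19; 2,2,2,38] for √377; ℓ=4 ⇒ convergent index 3
step 0: (19, 1)  from 19·(1,0) + (0,1)
…
step 2: (97, 5)  from 2·(39,2) + (19,1)
step 3: (233, 12)  from 2·(97,5) + (39,2)
(x₁, y₁) = (233, 12);  233² − 377·12² = 1 ✓
k=2:  x_2 = 233·233+377·12·12 = 108577,  y_2 = 233·12+12·233 = 5592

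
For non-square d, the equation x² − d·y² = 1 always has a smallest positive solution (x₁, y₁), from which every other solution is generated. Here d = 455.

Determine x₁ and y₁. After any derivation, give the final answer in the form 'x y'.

64 3

[21; 3,42] for √455; ℓ=2 ⇒ convergent index 1
i=0: a=21 ⇒ p=21, q=1
i=1: a=3 ⇒ p=64, q=3
fundamental: x₁=64, y₁=3  (since 4096 − 455·9 = 1)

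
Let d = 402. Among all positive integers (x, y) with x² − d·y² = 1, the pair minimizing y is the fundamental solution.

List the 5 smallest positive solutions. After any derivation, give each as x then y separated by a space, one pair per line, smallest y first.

401 20
321601 16040
257923601 12864060
206854406401 10316960080
165896976010001 8274189120100

√402 = [20; 20,40, …], period ℓ=2 (even) → k=1
step 0: (20, 1)  from 20·(1,0) + (0,1)
step 1: (401, 20)  from 20·(20,1) + (1,0)
fundamental: x₁=401, y₁=20  (since 160801 − 402·400 = 1)
n=2: (401,20)∘(401,20) = (401·401+402·20·20, 401·20+20·401) = (321601,16040)
n=3: (321601,16040)∘(401,20) = (401·321601+402·20·16040, 401·16040+20·321601) = (257923601,12864060)
n=4: (257923601,12864060)∘(401,20) = (401·257923601+402·20·12864060, 401·12864060+20·257923601) = (206854406401,10316960080)
n=5: (206854406401,10316960080)∘(401,20) = (401·206854406401+402·20·10316960080, 401·10316960080+20·206854406401) = (165896976010001,8274189120100)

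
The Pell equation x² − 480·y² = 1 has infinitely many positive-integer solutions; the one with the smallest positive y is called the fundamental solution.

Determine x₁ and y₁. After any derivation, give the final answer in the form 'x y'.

241 11

d=480: √d = [21; 1,9,1,42] (ℓ=4, even), read p_3/q_3
step 0: (21, 1)  from 21·(1,0) + (0,1)
…
step 2: (219, 10)  from 9·(22,1) + (21,1)
step 3: (241, 11)  from 1·(219,10) + (22,1)
→ (241, 11).  Check: 241²=58081, 480·11²=58080, difference 1.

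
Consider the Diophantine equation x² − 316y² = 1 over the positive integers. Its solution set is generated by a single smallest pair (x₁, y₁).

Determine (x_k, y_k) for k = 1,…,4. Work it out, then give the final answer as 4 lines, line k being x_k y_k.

12799 720
327628801 18430560
8386642035199 471785474160
214681262489395201 12076764549117120

[17; 1,3,2,8,2,3,1,34] for √316; ℓ=8 ⇒ convergent index 7
k=0  a_k=17  p_k/q_k = 17/1
k=1  a_k=1  p_k/q_k = 18/1
…
k=6  a_k=3  p_k/q_k = 9937/559
k=7  a_k=1  p_k/q_k = 12799/720
→ (12799, 720).  Check: 12799²=163814401, 316·720²=163814400, difference 1.
(12799+720√316)^2 = 327628801 + 18430560√316
(12799+720√316)^3 = 8386642035199 + 471785474160√316
(12799+720√316)^4 = 214681262489395201 + 12076764549117120√316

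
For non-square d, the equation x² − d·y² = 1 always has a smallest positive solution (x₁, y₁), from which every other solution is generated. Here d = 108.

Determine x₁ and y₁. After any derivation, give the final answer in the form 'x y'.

[10; 2,1,1,4,1,1,2,20] for √108; ℓ=8 ⇒ convergent index 7
a_0=10:  p_0=10·1+0=10,  q_0=10·0+1=1
a_1=2:  p_1=2·10+1=21,  q_1=2·1+0=2
…
a_5=1:  p_5=1·239+52=291,  q_5=1·23+5=28
a_6=1:  p_6=1·291+239=530,  q_6=1·28+23=51
a_7=2:  p_7=2·530+291=1351,  q_7=2·51+28=130
fundamental: x₁=1351, y₁=130  (since 1825201 − 108·16900 = 1)

1351 130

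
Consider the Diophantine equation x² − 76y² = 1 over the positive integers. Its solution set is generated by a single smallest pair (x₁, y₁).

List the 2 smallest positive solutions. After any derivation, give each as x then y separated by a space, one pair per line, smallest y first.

57799 6630
6681448801 766414740

√76 → a₀=8, period (1,2,1,1,5,4,5,1,1,2,1,16); ℓ=12 even so k=11
k=0  a_k=8  p_k/q_k = 8/1
k=1  a_k=1  p_k/q_k = 9/1
…
k=3  a_k=1  p_k/q_k = 35/4
…
k=5  a_k=5  p_k/q_k = 340/39
k=6  a_k=4  p_k/q_k = 1421/163
k=7  a_k=5  p_k/q_k = 7445/854
k=8  a_k=1  p_k/q_k = 8866/1017
k=9  a_k=1  p_k/q_k = 16311/1871
k=10  a_k=2  p_k/q_k = 41488/4759
k=11  a_k=1  p_k/q_k = 57799/6630
(x₁, y₁) = (57799, 6630);  57799² − 76·6630² = 1 ✓
k=2:  x_2 = 57799·57799+76·6630·6630 = 6681448801,  y_2 = 57799·6630+6630·57799 = 766414740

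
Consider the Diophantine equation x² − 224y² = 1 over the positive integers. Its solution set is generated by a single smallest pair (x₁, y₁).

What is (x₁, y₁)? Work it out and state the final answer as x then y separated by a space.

[14; 1,28] for √224; ℓ=2 ⇒ convergent index 1
k=0  a_k=14  p_k/q_k = 14/1
k=1  a_k=1  p_k/q_k = 15/1
fundamental: x₁=15, y₁=1  (since 225 − 224·1 = 1)

15 1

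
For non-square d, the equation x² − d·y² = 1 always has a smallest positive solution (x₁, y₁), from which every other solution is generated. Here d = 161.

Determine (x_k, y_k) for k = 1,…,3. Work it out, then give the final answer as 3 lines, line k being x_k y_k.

11775 928
277301249 21854400
6530444402175 514671119072

[12; 1,2,4,1,2,1,4,2,1,24] for √161; ℓ=10 ⇒ convergent index 9
a_0=12:  p_0=12·1+0=12,  q_0=12·0+1=1
a_1=1:  p_1=1·12+1=13,  q_1=1·1+0=1
…
a_3=4:  p_3=4·38+13=165,  q_3=4·3+1=13
…
a_5=2:  p_5=2·203+165=571,  q_5=2·16+13=45
…
a_8=2:  p_8=2·3667+774=8108,  q_8=2·289+61=639
a_9=1:  p_9=1·8108+3667=11775,  q_9=1·639+289=928
fundamental: x₁=11775, y₁=928  (since 138650625 − 161·861184 = 1)
k=2:  x_2 = 11775·11775+161·928·928 = 277301249,  y_2 = 11775·928+928·11775 = 21854400
k=3:  x_3 = 11775·277301249+161·928·21854400 = 6530444402175,  y_3 = 11775·21854400+928·277301249 = 514671119072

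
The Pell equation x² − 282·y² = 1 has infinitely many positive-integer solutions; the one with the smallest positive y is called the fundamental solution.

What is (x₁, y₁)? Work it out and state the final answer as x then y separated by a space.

[16; 1,3,1,4,1,3,1,32] for √282; ℓ=8 ⇒ convergent index 7
k=0  a_k=16  p_k/q_k = 16/1
k=1  a_k=1  p_k/q_k = 17/1
k=2  a_k=3  p_k/q_k = 67/4
…
k=4  a_k=4  p_k/q_k = 403/24
k=5  a_k=1  p_k/q_k = 487/29
k=6  a_k=3  p_k/q_k = 1864/111
k=7  a_k=1  p_k/q_k = 2351/140
fundamental: x₁=2351, y₁=140  (since 5527201 − 282·19600 = 1)

2351 140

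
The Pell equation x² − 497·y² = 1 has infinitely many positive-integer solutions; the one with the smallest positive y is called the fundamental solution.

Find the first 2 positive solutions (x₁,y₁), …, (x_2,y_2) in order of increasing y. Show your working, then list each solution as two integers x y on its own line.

1201887 53912
2889064721537 129592263888

√497 = [22; 3,2,2,5,6,5,2,2,3,44, …], period ℓ=10 (even) → k=9
step 0: (22, 1)  from 22·(1,0) + (0,1)
…
step 2: (156, 7)  from 2·(67,3) + (22,1)
step 3: (379, 17)  from 2·(156,7) + (67,3)
step 4: (2051, 92)  from 5·(379,17) + (156,7)
…
step 6: (65476, 2937)  from 5·(12685,569) + (2051,92)
…
step 8: (352750, 15823)  from 2·(143637,6443) + (65476,2937)
step 9: (1201887, 53912)  from 3·(352750,15823) + (143637,6443)
(x₁, y₁) = (1201887, 53912);  1201887² − 497·53912² = 1 ✓
n=2: (1201887,53912)∘(1201887,53912) = (1201887·1201887+497·53912·53912, 1201887·53912+53912·1201887) = (2889064721537,129592263888)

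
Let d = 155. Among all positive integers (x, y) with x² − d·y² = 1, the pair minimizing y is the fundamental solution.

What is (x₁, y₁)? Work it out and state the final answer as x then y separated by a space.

[12; 2,4,2,24] for √155; ℓ=4 ⇒ convergent index 3
a_0=12:  p_0=12·1+0=12,  q_0=12·0+1=1
a_1=2:  p_1=2·12+1=25,  q_1=2·1+0=2
a_2=4:  p_2=4·25+12=112,  q_2=4·2+1=9
a_3=2:  p_3=2·112+25=249,  q_3=2·9+2=20
(x₁, y₁) = (249, 20);  249² − 155·20² = 1 ✓

249 20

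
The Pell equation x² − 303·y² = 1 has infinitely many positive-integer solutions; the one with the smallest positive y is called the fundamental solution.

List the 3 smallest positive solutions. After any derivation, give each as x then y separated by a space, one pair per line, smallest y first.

2524 145
12741151 731960
64317327724 3694933935

[17; 2,2,5,2,2,34] for √303; ℓ=6 ⇒ convergent index 5
step 0: (17, 1)  from 17·(1,0) + (0,1)
step 1: (35, 2)  from 2·(17,1) + (1,0)
step 2: (87, 5)  from 2·(35,2) + (17,1)
…
step 4: (1027, 59)  from 2·(470,27) + (87,5)
step 5: (2524, 145)  from 2·(1027,59) + (470,27)
fundamental: x₁=2524, y₁=145  (since 6370576 − 303·21025 = 1)
n=2: (2524,145)∘(2524,145) = (2524·2524+303·145·145, 2524·145+145·2524) = (12741151,731960)
n=3: (12741151,731960)∘(2524,145) = (2524·12741151+303·145·731960, 2524·731960+145·12741151) = (64317327724,3694933935)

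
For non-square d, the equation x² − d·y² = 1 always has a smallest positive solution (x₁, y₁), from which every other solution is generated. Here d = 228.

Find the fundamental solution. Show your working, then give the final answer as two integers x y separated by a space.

[15; 10,30] for √228; ℓ=2 ⇒ convergent index 1
a_0=15:  p_0=15·1+0=15,  q_0=15·0+1=1
a_1=10:  p_1=10·15+1=151,  q_1=10·1+0=10
(x₁, y₁) = (151, 10);  151² − 228·10² = 1 ✓

151 10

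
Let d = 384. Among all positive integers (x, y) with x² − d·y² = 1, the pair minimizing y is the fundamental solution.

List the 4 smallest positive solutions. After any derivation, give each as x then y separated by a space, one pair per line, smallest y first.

√384 = [19; 1,1,2,9,2,1,1,38, …], period ℓ=8 (even) → k=7
k=0  a_k=19  p_k/q_k = 19/1
…
k=4  a_k=9  p_k/q_k = 921/47
k=5  a_k=2  p_k/q_k = 1940/99
k=6  a_k=1  p_k/q_k = 2861/146
k=7  a_k=1  p_k/q_k = 4801/245
→ (4801, 245).  Check: 4801²=23049601, 384·245²=23049600, difference 1.
(x_2, y_2) = (4801·4801 + 384·245·245, 4801·245 + 245·4801) = (46099201, 2352490)
(x_3, y_3) = (4801·46099201 + 384·245·2352490, 4801·2352490 + 245·46099201) = (442644523201, 22588608735)
(x_4, y_4) = (4801·442644523201 + 384·245·22588608735, 4801·22588608735 + 245·442644523201) = (4250272665676801, 216895818720980)

4801 245
46099201 2352490
442644523201 22588608735
4250272665676801 216895818720980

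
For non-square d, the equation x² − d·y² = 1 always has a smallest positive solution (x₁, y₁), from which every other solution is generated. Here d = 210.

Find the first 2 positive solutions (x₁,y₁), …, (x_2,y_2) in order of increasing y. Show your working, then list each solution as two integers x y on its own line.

d=210: √d = [14; 2,28] (ℓ=2, even), read p_1/q_1
k=0  a_k=14  p_k/q_k = 14/1
k=1  a_k=2  p_k/q_k = 29/2
(x₁, y₁) = (29, 2);  29² − 210·2² = 1 ✓
(x_2, y_2) = (29·29 + 210·2·2, 29·2 + 2·29) = (1681, 116)

29 2
1681 116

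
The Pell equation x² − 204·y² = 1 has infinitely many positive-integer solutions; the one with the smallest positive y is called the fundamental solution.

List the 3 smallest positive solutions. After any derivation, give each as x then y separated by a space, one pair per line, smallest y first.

√204 = [14; 3,1,1,6,1,1,3,28, …], period ℓ=8 (even) → k=7
k=0  a_k=14  p_k/q_k = 14/1
…
k=3  a_k=1  p_k/q_k = 100/7
k=4  a_k=6  p_k/q_k = 657/46
k=5  a_k=1  p_k/q_k = 757/53
k=6  a_k=1  p_k/q_k = 1414/99
k=7  a_k=3  p_k/q_k = 4999/350
(x₁, y₁) = (4999, 350);  4999² − 204·350² = 1 ✓
n=2: (4999,350)∘(4999,350) = (4999·4999+204·350·350, 4999·350+350·4999) = (49980001,3499300)
n=3: (49980001,3499300)∘(4999,350) = (4999·49980001+204·350·3499300, 4999·3499300+350·49980001) = (499700044999,34986001050)

4999 350
49980001 3499300
499700044999 34986001050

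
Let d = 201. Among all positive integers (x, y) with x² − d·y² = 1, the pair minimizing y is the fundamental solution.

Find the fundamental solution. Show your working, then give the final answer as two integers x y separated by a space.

515095 36332

[14; 5,1,1,1,2,…,1,5,28] for √201; ℓ=14 ⇒ convergent index 13
step 0: (14, 1)  from 14·(1,0) + (0,1)
step 1: (71, 5)  from 5·(14,1) + (1,0)
step 2: (85, 6)  from 1·(71,5) + (14,1)
step 3: (156, 11)  from 1·(85,6) + (71,5)
step 4: (241, 17)  from 1·(156,11) + (85,6)
step 5: (638, 45)  from 2·(241,17) + (156,11)
step 6: (879, 62)  from 1·(638,45) + (241,17)
step 7: (7670, 541)  from 8·(879,62) + (638,45)
step 8: (8549, 603)  from 1·(7670,541) + (879,62)
step 9: (24768, 1747)  from 2·(8549,603) + (7670,541)
step 10: (33317, 2350)  from 1·(24768,1747) + (8549,603)
step 11: (58085, 4097)  from 1·(33317,2350) + (24768,1747)
step 12: (91402, 6447)  from 1·(58085,4097) + (33317,2350)
step 13: (515095, 36332)  from 5·(91402,6447) + (58085,4097)
(x₁, y₁) = (515095, 36332);  515095² − 201·36332² = 1 ✓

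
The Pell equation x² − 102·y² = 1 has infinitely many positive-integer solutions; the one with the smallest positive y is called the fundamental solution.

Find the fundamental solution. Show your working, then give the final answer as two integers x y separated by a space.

101 10

√102 → a₀=10, period (10,20); ℓ=2 even so k=1
k=0  a_k=10  p_k/q_k = 10/1
k=1  a_k=10  p_k/q_k = 101/10
(x₁, y₁) = (101, 10);  101² − 102·10² = 1 ✓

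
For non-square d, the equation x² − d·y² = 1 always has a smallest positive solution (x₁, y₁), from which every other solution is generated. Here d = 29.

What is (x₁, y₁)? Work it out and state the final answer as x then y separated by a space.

√29 = [5; 2,1,1,2,10, …], period ℓ=5 (odd) → k=9
step 0: (5, 1)  from 5·(1,0) + (0,1)
…
step 4: (70, 13)  from 2·(27,5) + (16,3)
step 5: (727, 135)  from 10·(70,13) + (27,5)
…
step 7: (2251, 418)  from 1·(1524,283) + (727,135)
step 8: (3775, 701)  from 1·(2251,418) + (1524,283)
step 9: (9801, 1820)  from 2·(3775,701) + (2251,418)
→ (9801, 1820).  Check: 9801²=96059601, 29·1820²=96059600, difference 1.

9801 1820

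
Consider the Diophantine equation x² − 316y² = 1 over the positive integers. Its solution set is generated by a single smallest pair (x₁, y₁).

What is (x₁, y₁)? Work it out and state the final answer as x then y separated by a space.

12799 720

√316 → a₀=17, period (1,3,2,8,2,3,1,34); ℓ=8 even so k=7
i=0: a=17 ⇒ p=17, q=1
i=1: a=1 ⇒ p=18, q=1
i=2: a=3 ⇒ p=71, q=4
i=3: a=2 ⇒ p=160, q=9
i=4: a=8 ⇒ p=1351, q=76
i=5: a=2 ⇒ p=2862, q=161
i=6: a=3 ⇒ p=9937, q=559
i=7: a=1 ⇒ p=12799, q=720
fundamental: x₁=12799, y₁=720  (since 163814401 − 316·518400 = 1)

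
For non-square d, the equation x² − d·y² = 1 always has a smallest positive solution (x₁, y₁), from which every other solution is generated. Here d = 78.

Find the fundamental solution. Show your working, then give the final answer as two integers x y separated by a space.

[8; 1,4,1,16] for √78; ℓ=4 ⇒ convergent index 3
step 0: (8, 1)  from 8·(1,0) + (0,1)
step 1: (9, 1)  from 1·(8,1) + (1,0)
step 2: (44, 5)  from 4·(9,1) + (8,1)
step 3: (53, 6)  from 1·(44,5) + (9,1)
→ (53, 6).  Check: 53²=2809, 78·6²=2808, difference 1.

53 6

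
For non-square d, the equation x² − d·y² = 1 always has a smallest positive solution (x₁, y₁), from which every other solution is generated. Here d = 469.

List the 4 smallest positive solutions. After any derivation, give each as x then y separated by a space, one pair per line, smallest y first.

137215 6336
37655912449 1738788480
10333912053241855 477175722560064
2835935484733506355201 130951333540419575040

√469 = [21; 1,1,1,10,6,10,1,1,1,42, …], period ℓ=10 (even) → k=9
a_0=21:  p_0=21·1+0=21,  q_0=21·0+1=1
…
a_5=6:  p_5=6·693+65=4223,  q_5=6·32+3=195
…
a_8=1:  p_8=1·47146+42923=90069,  q_8=1·2177+1982=4159
a_9=1:  p_9=1·90069+47146=137215,  q_9=1·4159+2177=6336
→ (137215, 6336).  Check: 137215²=18827956225, 469·6336²=18827956224, difference 1.
k=2:  x_2 = 137215·137215+469·6336·6336 = 37655912449,  y_2 = 137215·6336+6336·137215 = 1738788480
k=3:  x_3 = 137215·37655912449+469·6336·1738788480 = 10333912053241855,  y_3 = 137215·1738788480+6336·37655912449 = 477175722560064
k=4:  x_4 = 137215·10333912053241855+469·6336·477175722560064 = 2835935484733506355201,  y_4 = 137215·477175722560064+6336·10333912053241855 = 130951333540419575040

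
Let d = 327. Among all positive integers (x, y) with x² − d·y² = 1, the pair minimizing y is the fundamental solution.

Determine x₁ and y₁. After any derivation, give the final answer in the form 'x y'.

217 12

[18; 12,36] for √327; ℓ=2 ⇒ convergent index 1
k=0  a_k=18  p_k/q_k = 18/1
k=1  a_k=12  p_k/q_k = 217/12
(x₁, y₁) = (217, 12);  217² − 327·12² = 1 ✓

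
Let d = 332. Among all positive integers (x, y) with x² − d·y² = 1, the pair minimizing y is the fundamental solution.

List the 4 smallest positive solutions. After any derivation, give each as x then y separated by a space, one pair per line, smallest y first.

√332 → a₀=18, period (4,1,1,8,1,1,4,36); ℓ=8 even so k=7
a_0=18:  p_0=18·1+0=18,  q_0=18·0+1=1
…
a_3=1:  p_3=1·91+73=164,  q_3=1·5+4=9
a_4=8:  p_4=8·164+91=1403,  q_4=8·9+5=77
a_5=1:  p_5=1·1403+164=1567,  q_5=1·77+9=86
a_6=1:  p_6=1·1567+1403=2970,  q_6=1·86+77=163
a_7=4:  p_7=4·2970+1567=13447,  q_7=4·163+86=738
→ (13447, 738).  Check: 13447²=180821809, 332·738²=180821808, difference 1.
(x_2, y_2) = (13447·13447 + 332·738·738, 13447·738 + 738·13447) = (361643617, 19847772)
(x_3, y_3) = (13447·361643617 + 332·738·19847772, 13447·19847772 + 738·361643617) = (9726043422151, 533785979430)
(x_4, y_4) = (13447·9726043422151 + 332·738·533785979430, 13447·533785979430 + 738·9726043422151) = (261572211433685377, 14355640110942648)

13447 738
361643617 19847772
9726043422151 533785979430
261572211433685377 14355640110942648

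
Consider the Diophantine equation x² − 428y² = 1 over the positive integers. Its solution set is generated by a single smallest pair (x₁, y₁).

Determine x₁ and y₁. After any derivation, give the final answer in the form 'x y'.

√428 → a₀=20, period (1,2,4,1,5,10,5,1,4,2,1,40); ℓ=12 even so k=11
k=0  a_k=20  p_k/q_k = 20/1
…
k=2  a_k=2  p_k/q_k = 62/3
…
k=5  a_k=5  p_k/q_k = 1924/93
…
k=7  a_k=5  p_k/q_k = 99779/4823
…
k=10  a_k=2  p_k/q_k = 1273708/61567
k=11  a_k=1  p_k/q_k = 1850887/89466
fundamental: x₁=1850887, y₁=89466  (since 3425782686769 − 428·8004165156 = 1)

1850887 89466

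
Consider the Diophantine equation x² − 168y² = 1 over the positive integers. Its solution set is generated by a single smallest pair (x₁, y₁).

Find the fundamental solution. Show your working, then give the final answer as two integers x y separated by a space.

13 1

d=168: √d = [12; 1,24] (ℓ=2, even), read p_1/q_1
a_0=12:  p_0=12·1+0=12,  q_0=12·0+1=1
a_1=1:  p_1=1·12+1=13,  q_1=1·1+0=1
fundamental: x₁=13, y₁=1  (since 169 − 168·1 = 1)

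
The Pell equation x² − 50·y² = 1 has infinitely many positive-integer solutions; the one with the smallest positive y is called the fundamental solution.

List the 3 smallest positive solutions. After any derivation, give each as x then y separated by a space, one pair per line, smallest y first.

[7; 14] for √50; ℓ=1 ⇒ convergent index 1
step 0: (7, 1)  from 7·(1,0) + (0,1)
step 1: (99, 14)  from 14·(7,1) + (1,0)
→ (99, 14).  Check: 99²=9801, 50·14²=9800, difference 1.
n=2: (99,14)∘(99,14) = (99·99+50·14·14, 99·14+14·99) = (19601,2772)
n=3: (19601,2772)∘(99,14) = (99·19601+50·14·2772, 99·2772+14·19601) = (3880899,548842)

99 14
19601 2772
3880899 548842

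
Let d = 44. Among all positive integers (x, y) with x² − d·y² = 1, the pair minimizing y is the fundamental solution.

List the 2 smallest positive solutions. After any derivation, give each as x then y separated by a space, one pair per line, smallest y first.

d=44: √d = [6; 1,1,1,2,1,1,1,12] (ℓ=8, even), read p_7/q_7
k=0  a_k=6  p_k/q_k = 6/1
k=1  a_k=1  p_k/q_k = 7/1
…
k=3  a_k=1  p_k/q_k = 20/3
k=4  a_k=2  p_k/q_k = 53/8
k=5  a_k=1  p_k/q_k = 73/11
k=6  a_k=1  p_k/q_k = 126/19
k=7  a_k=1  p_k/q_k = 199/30
→ (199, 30).  Check: 199²=39601, 44·30²=39600, difference 1.
n=2: (199,30)∘(199,30) = (199·199+44·30·30, 199·30+30·199) = (79201,11940)

199 30
79201 11940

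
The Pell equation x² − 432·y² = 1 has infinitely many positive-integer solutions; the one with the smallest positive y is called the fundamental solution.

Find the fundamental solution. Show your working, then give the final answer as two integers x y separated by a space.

√432 = [20; 1,3,1,1,1,3,1,40, …], period ℓ=8 (even) → k=7
step 0: (20, 1)  from 20·(1,0) + (0,1)
…
step 6: (1060, 51)  from 3·(291,14) + (187,9)
step 7: (1351, 65)  from 1·(1060,51) + (291,14)
→ (1351, 65).  Check: 1351²=1825201, 432·65²=1825200, difference 1.

1351 65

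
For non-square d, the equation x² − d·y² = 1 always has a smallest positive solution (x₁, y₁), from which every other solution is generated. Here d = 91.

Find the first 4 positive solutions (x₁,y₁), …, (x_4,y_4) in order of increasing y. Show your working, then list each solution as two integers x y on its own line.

1574 165
4954951 519420
15598184174 1635133995
49103078824801 5147401296840

√91 = [9; 1,1,5,1,5,1,1,18, …], period ℓ=8 (even) → k=7
step 0: (9, 1)  from 9·(1,0) + (0,1)
step 1: (10, 1)  from 1·(9,1) + (1,0)
step 2: (19, 2)  from 1·(10,1) + (9,1)
step 3: (105, 11)  from 5·(19,2) + (10,1)
step 4: (124, 13)  from 1·(105,11) + (19,2)
step 5: (725, 76)  from 5·(124,13) + (105,11)
step 6: (849, 89)  from 1·(725,76) + (124,13)
step 7: (1574, 165)  from 1·(849,89) + (725,76)
→ (1574, 165).  Check: 1574²=2477476, 91·165²=2477475, difference 1.
(1574+165√91)^2 = 4954951 + 519420√91
(1574+165√91)^3 = 15598184174 + 1635133995√91
(1574+165√91)^4 = 49103078824801 + 5147401296840√91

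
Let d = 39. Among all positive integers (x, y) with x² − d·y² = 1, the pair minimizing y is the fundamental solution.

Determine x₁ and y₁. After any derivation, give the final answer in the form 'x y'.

25 4

d=39: √d = [6; 4,12] (ℓ=2, even), read p_1/q_1
k=0  a_k=6  p_k/q_k = 6/1
k=1  a_k=4  p_k/q_k = 25/4
fundamental: x₁=25, y₁=4  (since 625 − 39·16 = 1)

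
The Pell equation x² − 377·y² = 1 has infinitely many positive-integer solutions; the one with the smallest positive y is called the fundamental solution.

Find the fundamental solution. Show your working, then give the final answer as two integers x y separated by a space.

√377 → a₀=19, period (2,2,2,38); ℓ=4 even so k=3
k=0  a_k=19  p_k/q_k = 19/1
k=1  a_k=2  p_k/q_k = 39/2
k=2  a_k=2  p_k/q_k = 97/5
k=3  a_k=2  p_k/q_k = 233/12
(x₁, y₁) = (233, 12);  233² − 377·12² = 1 ✓

233 12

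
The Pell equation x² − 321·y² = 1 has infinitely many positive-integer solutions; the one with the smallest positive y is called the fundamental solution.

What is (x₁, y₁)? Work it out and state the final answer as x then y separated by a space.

[17; 1,10,1,34] for √321; ℓ=4 ⇒ convergent index 3
step 0: (17, 1)  from 17·(1,0) + (0,1)
step 1: (18, 1)  from 1·(17,1) + (1,0)
step 2: (197, 11)  from 10·(18,1) + (17,1)
step 3: (215, 12)  from 1·(197,11) + (18,1)
fundamental: x₁=215, y₁=12  (since 46225 − 321·144 = 1)

215 12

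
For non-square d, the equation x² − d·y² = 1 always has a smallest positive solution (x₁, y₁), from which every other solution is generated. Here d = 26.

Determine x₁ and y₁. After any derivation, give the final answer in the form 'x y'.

51 10

[5; 10] for √26; ℓ=1 ⇒ convergent index 1
step 0: (5, 1)  from 5·(1,0) + (0,1)
step 1: (51, 10)  from 10·(5,1) + (1,0)
fundamental: x₁=51, y₁=10  (since 2601 − 26·100 = 1)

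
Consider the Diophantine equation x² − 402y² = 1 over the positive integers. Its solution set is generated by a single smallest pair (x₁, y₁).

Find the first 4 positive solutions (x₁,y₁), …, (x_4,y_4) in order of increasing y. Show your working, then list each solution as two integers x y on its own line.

401 20
321601 16040
257923601 12864060
206854406401 10316960080

d=402: √d = [20; 20,40] (ℓ=2, even), read p_1/q_1
a_0=20:  p_0=20·1+0=20,  q_0=20·0+1=1
a_1=20:  p_1=20·20+1=401,  q_1=20·1+0=20
→ (401, 20).  Check: 401²=160801, 402·20²=160800, difference 1.
(401+20√402)^2 = 321601 + 16040√402
(401+20√402)^3 = 257923601 + 12864060√402
(401+20√402)^4 = 206854406401 + 10316960080√402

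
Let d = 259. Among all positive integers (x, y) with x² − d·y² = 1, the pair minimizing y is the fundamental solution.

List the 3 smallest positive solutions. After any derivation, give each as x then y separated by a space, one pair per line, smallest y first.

847225 52644
1435580401249 89202625800
2432519210895520825 151149389286757356

d=259: √d = [16; 10,1,2,3,4,3,2,1,10,32] (ℓ=10, even), read p_9/q_9
k=0  a_k=16  p_k/q_k = 16/1
…
k=2  a_k=1  p_k/q_k = 177/11
…
k=4  a_k=3  p_k/q_k = 1722/107
…
k=8  a_k=1  p_k/q_k = 79196/4921
k=9  a_k=10  p_k/q_k = 847225/52644
fundamental: x₁=847225, y₁=52644  (since 717790200625 − 259·2771390736 = 1)
(847225+52644√259)^2 = 1435580401249 + 89202625800√259
(847225+52644√259)^3 = 2432519210895520825 + 151149389286757356√259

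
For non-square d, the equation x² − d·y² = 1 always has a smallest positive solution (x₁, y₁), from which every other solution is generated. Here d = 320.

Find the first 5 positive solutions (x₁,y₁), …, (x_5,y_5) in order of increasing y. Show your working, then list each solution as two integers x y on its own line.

161 9
51841 2898
16692641 933147
5374978561 300470436
1730726404001 96750547245

[17; 1,7,1,34] for √320; ℓ=4 ⇒ convergent index 3
a_0=17:  p_0=17·1+0=17,  q_0=17·0+1=1
a_1=1:  p_1=1·17+1=18,  q_1=1·1+0=1
a_2=7:  p_2=7·18+17=143,  q_2=7·1+1=8
a_3=1:  p_3=1·143+18=161,  q_3=1·8+1=9
(x₁, y₁) = (161, 9);  161² − 320·9² = 1 ✓
(x_2, y_2) = (161·161 + 320·9·9, 161·9 + 9·161) = (51841, 2898)
(x_3, y_3) = (161·51841 + 320·9·2898, 161·2898 + 9·51841) = (16692641, 933147)
(x_4, y_4) = (161·16692641 + 320·9·933147, 161·933147 + 9·16692641) = (5374978561, 300470436)
(x_5, y_5) = (161·5374978561 + 320·9·300470436, 161·300470436 + 9·5374978561) = (1730726404001, 96750547245)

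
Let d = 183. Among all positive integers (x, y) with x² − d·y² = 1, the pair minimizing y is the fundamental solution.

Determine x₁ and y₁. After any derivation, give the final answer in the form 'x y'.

487 36

[13; 1,1,8,1,1,26] for √183; ℓ=6 ⇒ convergent index 5
a_0=13:  p_0=13·1+0=13,  q_0=13·0+1=1
a_1=1:  p_1=1·13+1=14,  q_1=1·1+0=1
…
a_4=1:  p_4=1·230+27=257,  q_4=1·17+2=19
a_5=1:  p_5=1·257+230=487,  q_5=1·19+17=36
(x₁, y₁) = (487, 36);  487² − 183·36² = 1 ✓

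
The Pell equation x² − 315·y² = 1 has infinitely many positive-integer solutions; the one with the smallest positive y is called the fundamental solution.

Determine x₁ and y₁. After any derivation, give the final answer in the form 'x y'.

71 4

[17; 1,2,1,34] for √315; ℓ=4 ⇒ convergent index 3
a_0=17:  p_0=17·1+0=17,  q_0=17·0+1=1
…
a_2=2:  p_2=2·18+17=53,  q_2=2·1+1=3
a_3=1:  p_3=1·53+18=71,  q_3=1·3+1=4
→ (71, 4).  Check: 71²=5041, 315·4²=5040, difference 1.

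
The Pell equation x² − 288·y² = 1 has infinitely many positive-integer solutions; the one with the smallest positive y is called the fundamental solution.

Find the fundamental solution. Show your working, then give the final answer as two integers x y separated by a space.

17 1

√288 = [16; 1,32, …], period ℓ=2 (even) → k=1
k=0  a_k=16  p_k/q_k = 16/1
k=1  a_k=1  p_k/q_k = 17/1
(x₁, y₁) = (17, 1);  17² − 288·1² = 1 ✓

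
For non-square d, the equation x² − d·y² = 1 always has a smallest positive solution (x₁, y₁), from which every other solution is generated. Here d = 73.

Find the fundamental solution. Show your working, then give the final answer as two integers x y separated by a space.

√73 → a₀=8, period (1,1,5,5,1,1,16); ℓ=7 odd so k=13
step 0: (8, 1)  from 8·(1,0) + (0,1)
step 1: (9, 1)  from 1·(8,1) + (1,0)
step 2: (17, 2)  from 1·(9,1) + (8,1)
step 3: (94, 11)  from 5·(17,2) + (9,1)
step 4: (487, 57)  from 5·(94,11) + (17,2)
step 5: (581, 68)  from 1·(487,57) + (94,11)
step 6: (1068, 125)  from 1·(581,68) + (487,57)
step 7: (17669, 2068)  from 16·(1068,125) + (581,68)
step 8: (18737, 2193)  from 1·(17669,2068) + (1068,125)
step 9: (36406, 4261)  from 1·(18737,2193) + (17669,2068)
step 10: (200767, 23498)  from 5·(36406,4261) + (18737,2193)
…
step 12: (1241008, 145249)  from 1·(1040241,121751) + (200767,23498)
step 13: (2281249, 267000)  from 1·(1241008,145249) + (1040241,121751)
→ (2281249, 267000).  Check: 2281249²=5204097000001, 73·267000²=5204097000000, difference 1.

2281249 267000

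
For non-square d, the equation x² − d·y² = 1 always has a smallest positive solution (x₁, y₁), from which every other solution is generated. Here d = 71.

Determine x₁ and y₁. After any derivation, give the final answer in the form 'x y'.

3480 413

√71 = [8; 2,2,1,7,1,2,2,16, …], period ℓ=8 (even) → k=7
i=0: a=8 ⇒ p=8, q=1
…
i=6: a=2 ⇒ p=1483, q=176
i=7: a=2 ⇒ p=3480, q=413
(x₁, y₁) = (3480, 413);  3480² − 71·413² = 1 ✓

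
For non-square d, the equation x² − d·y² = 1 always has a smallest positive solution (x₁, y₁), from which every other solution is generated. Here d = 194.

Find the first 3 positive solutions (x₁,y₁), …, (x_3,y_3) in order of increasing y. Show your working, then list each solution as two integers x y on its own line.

195 14
76049 5460
29658915 2129386

d=194: √d = [13; 1,12,1,26] (ℓ=4, even), read p_3/q_3
k=0  a_k=13  p_k/q_k = 13/1
k=1  a_k=1  p_k/q_k = 14/1
k=2  a_k=12  p_k/q_k = 181/13
k=3  a_k=1  p_k/q_k = 195/14
→ (195, 14).  Check: 195²=38025, 194·14²=38024, difference 1.
(x_2, y_2) = (195·195 + 194·14·14, 195·14 + 14·195) = (76049, 5460)
(x_3, y_3) = (195·76049 + 194·14·5460, 195·5460 + 14·76049) = (29658915, 2129386)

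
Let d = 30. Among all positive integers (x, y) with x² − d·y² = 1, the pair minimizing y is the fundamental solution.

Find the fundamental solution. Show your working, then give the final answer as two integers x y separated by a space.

√30 = [5; 2,10, …], period ℓ=2 (even) → k=1
k=0  a_k=5  p_k/q_k = 5/1
k=1  a_k=2  p_k/q_k = 11/2
fundamental: x₁=11, y₁=2  (since 121 − 30·4 = 1)

11 2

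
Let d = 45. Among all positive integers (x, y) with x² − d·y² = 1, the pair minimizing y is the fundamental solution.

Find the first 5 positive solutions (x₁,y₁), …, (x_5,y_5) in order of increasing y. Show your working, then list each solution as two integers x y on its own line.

161 24
51841 7728
16692641 2488392
5374978561 801254496
1730726404001 258001459320

d=45: √d = [6; 1,2,2,2,1,12] (ℓ=6, even), read p_5/q_5
k=0  a_k=6  p_k/q_k = 6/1
…
k=4  a_k=2  p_k/q_k = 114/17
k=5  a_k=1  p_k/q_k = 161/24
(x₁, y₁) = (161, 24);  161² − 45·24² = 1 ✓
n=2: (161,24)∘(161,24) = (161·161+45·24·24, 161·24+24·161) = (51841,7728)
n=3: (51841,7728)∘(161,24) = (161·51841+45·24·7728, 161·7728+24·51841) = (16692641,2488392)
n=4: (16692641,2488392)∘(161,24) = (161·16692641+45·24·2488392, 161·2488392+24·16692641) = (5374978561,801254496)
n=5: (5374978561,801254496)∘(161,24) = (161·5374978561+45·24·801254496, 161·801254496+24·5374978561) = (1730726404001,258001459320)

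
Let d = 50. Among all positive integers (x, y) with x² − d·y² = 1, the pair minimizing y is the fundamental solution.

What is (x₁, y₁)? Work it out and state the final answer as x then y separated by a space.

√50 = [7; 14, …], period ℓ=1 (odd) → k=1
step 0: (7, 1)  from 7·(1,0) + (0,1)
step 1: (99, 14)  from 14·(7,1) + (1,0)
fundamental: x₁=99, y₁=14  (since 9801 − 50·196 = 1)

99 14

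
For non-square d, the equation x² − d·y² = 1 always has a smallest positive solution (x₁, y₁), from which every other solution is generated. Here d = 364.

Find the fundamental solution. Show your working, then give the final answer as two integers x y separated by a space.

4954951 259710

√364 = [19; 12,1,2,3,1,8,1,3,2,1,12,38, …], period ℓ=12 (even) → k=11
k=0  a_k=19  p_k/q_k = 19/1
…
k=2  a_k=1  p_k/q_k = 248/13
…
k=4  a_k=3  p_k/q_k = 2423/127
…
k=6  a_k=8  p_k/q_k = 27607/1447
…
k=8  a_k=3  p_k/q_k = 119872/6283
k=9  a_k=2  p_k/q_k = 270499/14178
k=10  a_k=1  p_k/q_k = 390371/20461
k=11  a_k=12  p_k/q_k = 4954951/259710
fundamental: x₁=4954951, y₁=259710  (since 24551539412401 − 364·67449284100 = 1)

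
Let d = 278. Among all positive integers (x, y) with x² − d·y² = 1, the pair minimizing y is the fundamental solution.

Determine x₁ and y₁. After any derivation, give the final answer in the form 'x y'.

2501 150

√278 = [16; 1,2,16,2,1,32, …], period ℓ=6 (even) → k=5
a_0=16:  p_0=16·1+0=16,  q_0=16·0+1=1
…
a_3=16:  p_3=16·50+17=817,  q_3=16·3+1=49
a_4=2:  p_4=2·817+50=1684,  q_4=2·49+3=101
a_5=1:  p_5=1·1684+817=2501,  q_5=1·101+49=150
→ (2501, 150).  Check: 2501²=6255001, 278·150²=6255000, difference 1.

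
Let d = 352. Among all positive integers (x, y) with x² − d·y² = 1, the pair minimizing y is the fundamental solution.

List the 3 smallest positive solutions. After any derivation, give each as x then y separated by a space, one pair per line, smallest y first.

[18; 1,3,5,9,5,3,1,36] for √352; ℓ=8 ⇒ convergent index 7
a_0=18:  p_0=18·1+0=18,  q_0=18·0+1=1
a_1=1:  p_1=1·18+1=19,  q_1=1·1+0=1
…
a_3=5:  p_3=5·75+19=394,  q_3=5·4+1=21
…
a_5=5:  p_5=5·3621+394=18499,  q_5=5·193+21=986
a_6=3:  p_6=3·18499+3621=59118,  q_6=3·986+193=3151
a_7=1:  p_7=1·59118+18499=77617,  q_7=1·3151+986=4137
fundamental: x₁=77617, y₁=4137  (since 6024398689 − 352·17114769 = 1)
n=2: (77617,4137)∘(77617,4137) = (77617·77617+352·4137·4137, 77617·4137+4137·77617) = (12048797377,642203058)
n=3: (12048797377,642203058)∘(77617,4137) = (77617·12048797377+352·4137·642203058, 77617·642203058+4137·12048797377) = (1870383011943601,99691749501435)

77617 4137
12048797377 642203058
1870383011943601 99691749501435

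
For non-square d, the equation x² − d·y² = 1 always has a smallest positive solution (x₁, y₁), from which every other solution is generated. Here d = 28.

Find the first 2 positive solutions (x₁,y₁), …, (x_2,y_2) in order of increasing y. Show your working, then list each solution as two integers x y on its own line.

127 24
32257 6096

√28 = [5; 3,2,3,10, …], period ℓ=4 (even) → k=3
step 0: (5, 1)  from 5·(1,0) + (0,1)
…
step 2: (37, 7)  from 2·(16,3) + (5,1)
step 3: (127, 24)  from 3·(37,7) + (16,3)
(x₁, y₁) = (127, 24);  127² − 28·24² = 1 ✓
(x_2, y_2) = (127·127 + 28·24·24, 127·24 + 24·127) = (32257, 6096)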